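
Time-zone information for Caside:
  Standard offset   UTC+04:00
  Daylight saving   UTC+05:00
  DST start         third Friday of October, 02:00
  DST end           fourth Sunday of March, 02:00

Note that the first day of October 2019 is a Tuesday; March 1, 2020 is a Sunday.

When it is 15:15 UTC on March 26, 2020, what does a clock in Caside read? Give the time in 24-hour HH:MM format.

19:15

1 October 2019 is a Tuesday, so the first Friday is October 4 and the third is October 18.
1 March 2020 is a Sunday, so the first Sunday is March 1 and the fourth is March 22.
At the standard offset (UTC+04:00), 15:15 UTC + 4h = 19:15 Caside standard time.
Daylight saving runs 18 October 2019 – 22 March 2020; the standard-time date in Caside, March 26, 2020, is outside that window, so Caside is on standard time at UTC+04:00.
15:15 UTC + 4h = 19:15 local.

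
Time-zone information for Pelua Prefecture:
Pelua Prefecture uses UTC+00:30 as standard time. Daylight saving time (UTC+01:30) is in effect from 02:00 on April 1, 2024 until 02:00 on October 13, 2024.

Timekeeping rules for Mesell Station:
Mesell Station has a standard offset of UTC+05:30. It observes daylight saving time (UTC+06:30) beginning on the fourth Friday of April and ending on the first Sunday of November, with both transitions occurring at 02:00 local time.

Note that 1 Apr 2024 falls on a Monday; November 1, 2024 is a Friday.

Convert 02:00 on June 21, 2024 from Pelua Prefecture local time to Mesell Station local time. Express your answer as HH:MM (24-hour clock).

07:00

Daylight saving runs 1 April – 13 October; June 21, 2024 is inside that window, so Pelua Prefecture is at UTC+01:30.
02:00 Pelua Prefecture − 1h30m = 00:30 UTC.
1 April 2024 is a Monday, so the first Friday is April 5 and the fourth is April 26.
1 November 2024 is a Friday, so the first Sunday is November 3.
At the standard offset (UTC+05:30), 00:30 UTC + 5h30m = 06:00 Mesell Station standard time.
The standard-time date in Mesell Station, June 21, 2024, falls between 26 April and 3 November, so daylight saving is in effect and Mesell Station is at UTC+06:30.
00:30 UTC + 6h30m = 07:00 Mesell Station.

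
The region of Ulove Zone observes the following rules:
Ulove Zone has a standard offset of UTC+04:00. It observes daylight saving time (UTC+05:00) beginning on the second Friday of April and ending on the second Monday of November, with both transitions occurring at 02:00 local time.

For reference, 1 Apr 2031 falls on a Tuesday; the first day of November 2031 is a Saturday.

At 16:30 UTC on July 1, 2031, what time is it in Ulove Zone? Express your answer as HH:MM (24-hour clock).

1 April 2031 is a Tuesday, so the first Friday is April 4 and the second is April 11.
1 November 2031 is a Saturday, so the first Monday is November 3 and the second is November 10.
At the standard offset (UTC+04:00), 16:30 UTC + 4h = 20:30 Ulove Zone standard time.
The standard-time date in Ulove Zone, July 1, 2031, lies within the daylight-saving period (11 April – 10 November), so Ulove Zone is on daylight time, UTC+05:00.
16:30 UTC + 5h = 21:30 local.

21:30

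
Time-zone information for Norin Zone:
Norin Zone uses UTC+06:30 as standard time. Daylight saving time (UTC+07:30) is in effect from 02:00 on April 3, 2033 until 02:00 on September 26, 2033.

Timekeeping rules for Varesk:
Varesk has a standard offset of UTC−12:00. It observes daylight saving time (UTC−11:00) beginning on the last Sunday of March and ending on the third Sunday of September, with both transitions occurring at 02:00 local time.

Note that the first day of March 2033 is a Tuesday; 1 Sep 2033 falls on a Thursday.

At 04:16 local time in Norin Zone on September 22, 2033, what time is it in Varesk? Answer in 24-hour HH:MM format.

Daylight saving runs 3 April – 26 September; September 22, 2033 is inside that window, so Norin Zone is at UTC+07:30.
04:16 Norin Zone − 7h30m = 20:46 UTC (rolling into the previous day, 21 September 2033).
1 March 2033 is a Tuesday, so Sundays fall on 6, 13, 20, 27; the last is March 27.
1 September 2033 is a Thursday, so the first Sunday is September 4 and the third is September 18.
At the standard offset (UTC−12:00), 20:46 UTC − 12h = 08:46 Varesk standard time.
The standard-time date in Varesk, September 21, 2033, does not fall between 27 March and 18 September, so daylight saving is not in effect and Varesk is at UTC−12:00.
20:46 UTC − 12h = 08:46 Varesk.

08:46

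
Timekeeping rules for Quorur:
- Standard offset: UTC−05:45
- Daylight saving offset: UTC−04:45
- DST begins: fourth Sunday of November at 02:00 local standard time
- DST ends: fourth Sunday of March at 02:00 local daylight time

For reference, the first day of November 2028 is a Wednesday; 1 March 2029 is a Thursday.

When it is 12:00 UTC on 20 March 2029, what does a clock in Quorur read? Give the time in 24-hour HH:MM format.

1 November 2028 is a Wednesday, so the first Sunday is November 5 and the fourth is November 26.
1 March 2029 is a Thursday, so the first Sunday is March 4 and the fourth is March 25.
At the standard offset (UTC−05:45), 12:00 UTC − 5h45m = 06:15 Quorur standard time.
The standard-time date in Quorur, 20 March 2029, lies within the daylight-saving period (26 November 2028 – 25 March 2029), so Quorur is on daylight time, UTC−04:45.
12:00 UTC − 4h45m = 07:15 local.

07:15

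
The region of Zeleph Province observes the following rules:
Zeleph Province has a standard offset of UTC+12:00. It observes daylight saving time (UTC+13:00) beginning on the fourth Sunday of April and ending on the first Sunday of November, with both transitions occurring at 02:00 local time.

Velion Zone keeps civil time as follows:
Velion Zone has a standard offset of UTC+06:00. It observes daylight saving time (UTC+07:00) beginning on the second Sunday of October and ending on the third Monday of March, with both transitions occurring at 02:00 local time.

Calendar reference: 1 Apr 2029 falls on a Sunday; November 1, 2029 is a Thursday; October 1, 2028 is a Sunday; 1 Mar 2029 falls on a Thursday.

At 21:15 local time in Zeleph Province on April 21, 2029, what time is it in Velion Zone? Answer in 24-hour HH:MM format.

1 April 2029 is a Sunday, so the first Sunday is April 1 and the fourth is April 22.
1 November 2029 is a Thursday, so the first Sunday is November 4.
April 21, 2029 does not fall between 22 April and 4 November, so daylight saving is not in effect and Zeleph Province is at UTC+12:00.
21:15 Zeleph Province − 12h = 09:15 UTC.
1 October 2028 is a Sunday, so the first Sunday is October 1 and the second is October 8.
1 March 2029 is a Thursday, so the first Monday is March 5 and the third is March 19.
At the standard offset (UTC+06:00), 09:15 UTC + 6h = 15:15 Velion Zone standard time.
The standard-time date in Velion Zone, April 21, 2029, is outside the daylight-saving period (8 October 2028 – 19 March 2029), so Velion Zone is on standard time, UTC+06:00.
09:15 UTC + 6h = 15:15 Velion Zone.

15:15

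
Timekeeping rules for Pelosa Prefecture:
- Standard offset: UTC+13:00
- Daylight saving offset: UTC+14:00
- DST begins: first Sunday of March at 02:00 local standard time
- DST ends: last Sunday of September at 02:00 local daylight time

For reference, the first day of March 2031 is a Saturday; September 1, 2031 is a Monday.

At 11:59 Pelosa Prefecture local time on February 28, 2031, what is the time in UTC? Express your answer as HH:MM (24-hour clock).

22:59

1 March 2031 is a Saturday, so the first Sunday is March 2.
1 September 2031 is a Monday, so Sundays fall on 7, 14, 21, 28; the last is September 28.
February 28, 2031 is outside the daylight-saving period (2 March – 28 September), so Pelosa Prefecture is on standard time, UTC+13:00.
11:59 local − 13h = 22:59 UTC (rolling into the previous day, 27 February 2031).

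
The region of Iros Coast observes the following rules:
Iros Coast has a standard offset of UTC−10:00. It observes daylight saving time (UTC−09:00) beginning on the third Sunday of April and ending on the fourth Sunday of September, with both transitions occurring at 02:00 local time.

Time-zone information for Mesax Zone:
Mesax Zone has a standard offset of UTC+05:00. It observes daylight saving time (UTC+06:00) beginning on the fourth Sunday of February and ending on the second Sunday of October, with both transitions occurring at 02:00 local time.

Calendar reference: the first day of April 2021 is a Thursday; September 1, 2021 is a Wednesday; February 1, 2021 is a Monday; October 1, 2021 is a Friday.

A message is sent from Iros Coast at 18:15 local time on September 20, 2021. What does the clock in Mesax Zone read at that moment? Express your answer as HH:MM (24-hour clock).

09:15

1 April 2021 is a Thursday, so the first Sunday is April 4 and the third is April 18.
1 September 2021 is a Wednesday, so the first Sunday is September 5 and the fourth is September 26.
Daylight saving runs 18 April – 26 September; September 20, 2021 is inside that window, so Iros Coast is at UTC−09:00.
18:15 Iros Coast + 9h = 03:15 UTC (rolling into the next day, 21 September 2021).
1 February 2021 is a Monday, so the first Sunday is February 7 and the fourth is February 28.
1 October 2021 is a Friday, so the first Sunday is October 3 and the second is October 10.
At the standard offset (UTC+05:00), 03:15 UTC + 5h = 08:15 Mesax Zone standard time.
The standard-time date in Mesax Zone, September 21, 2021, falls between 28 February and 10 October, so daylight saving is in effect and Mesax Zone is at UTC+06:00.
03:15 UTC + 6h = 09:15 Mesax Zone.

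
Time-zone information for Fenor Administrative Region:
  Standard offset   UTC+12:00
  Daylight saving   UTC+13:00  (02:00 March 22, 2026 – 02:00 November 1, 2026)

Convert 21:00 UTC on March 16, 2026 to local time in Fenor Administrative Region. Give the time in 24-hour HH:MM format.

09:00

At the standard offset (UTC+12:00), 21:00 UTC + 12h = 09:00 Fenor Administrative Region standard time (rolling into the next day, 17 March 2026).
Daylight saving runs 22 March – 1 November; the standard-time date in Fenor Administrative Region, March 17, 2026, is outside that window, so Fenor Administrative Region is on standard time at UTC+12:00.
21:00 UTC + 12h = 09:00 local (rolling into the next day, 17 March 2026).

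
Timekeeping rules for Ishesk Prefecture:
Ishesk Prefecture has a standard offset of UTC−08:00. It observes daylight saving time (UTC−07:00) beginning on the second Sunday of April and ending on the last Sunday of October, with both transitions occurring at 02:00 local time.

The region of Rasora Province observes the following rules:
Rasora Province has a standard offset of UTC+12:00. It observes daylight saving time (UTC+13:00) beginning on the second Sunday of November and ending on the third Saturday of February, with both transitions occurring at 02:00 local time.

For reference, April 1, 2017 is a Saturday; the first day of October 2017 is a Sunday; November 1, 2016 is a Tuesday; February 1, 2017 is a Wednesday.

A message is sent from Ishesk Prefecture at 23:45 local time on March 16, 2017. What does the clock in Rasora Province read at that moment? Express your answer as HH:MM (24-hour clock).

1 April 2017 is a Saturday, so the first Sunday is April 2 and the second is April 9.
1 October 2017 is a Sunday, so Sundays fall on 1, 8, 15, 22, 29; the last is October 29.
Daylight saving runs 9 April – 29 October; March 16, 2017 is outside that window, so Ishesk Prefecture is on standard time at UTC−08:00.
23:45 Ishesk Prefecture + 8h = 07:45 UTC (rolling into the next day, 17 March 2017).
1 November 2016 is a Tuesday, so the first Sunday is November 6 and the second is November 13.
1 February 2017 is a Wednesday, so the first Saturday is February 4 and the third is February 18.
At the standard offset (UTC+12:00), 07:45 UTC + 12h = 19:45 Rasora Province standard time.
The standard-time date in Rasora Province, March 17, 2017, does not fall between 13 November 2016 and 18 February 2017, so daylight saving is not in effect and Rasora Province is at UTC+12:00.
07:45 UTC + 12h = 19:45 Rasora Province.

19:45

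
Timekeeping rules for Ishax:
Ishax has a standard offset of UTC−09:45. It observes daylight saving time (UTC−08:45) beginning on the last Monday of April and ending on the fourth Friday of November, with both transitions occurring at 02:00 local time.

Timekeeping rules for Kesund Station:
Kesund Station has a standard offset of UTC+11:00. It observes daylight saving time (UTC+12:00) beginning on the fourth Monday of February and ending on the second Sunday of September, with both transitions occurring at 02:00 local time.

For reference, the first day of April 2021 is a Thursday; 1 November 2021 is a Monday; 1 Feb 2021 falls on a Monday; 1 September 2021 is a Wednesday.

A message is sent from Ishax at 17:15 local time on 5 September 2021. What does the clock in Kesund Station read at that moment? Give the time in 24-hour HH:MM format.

1 April 2021 is a Thursday, so Mondays fall on 5, 12, 19, 26; the last is April 26.
1 November 2021 is a Monday, so the first Friday is November 5 and the fourth is November 26.
5 September 2021 falls between 26 April and 26 November, so daylight saving is in effect and Ishax is at UTC−08:45.
17:15 Ishax + 8h45m = 02:00 UTC (rolling into the next day, 6 September 2021).
1 February 2021 is a Monday, so the first Monday is February 1 and the fourth is February 22.
1 September 2021 is a Wednesday, so the first Sunday is September 5 and the second is September 12.
At the standard offset (UTC+11:00), 02:00 UTC + 11h = 13:00 Kesund Station standard time.
The standard-time date in Kesund Station, 6 September 2021, lies within the daylight-saving period (22 February – 12 September), so Kesund Station is on daylight time, UTC+12:00.
02:00 UTC + 12h = 14:00 Kesund Station.

14:00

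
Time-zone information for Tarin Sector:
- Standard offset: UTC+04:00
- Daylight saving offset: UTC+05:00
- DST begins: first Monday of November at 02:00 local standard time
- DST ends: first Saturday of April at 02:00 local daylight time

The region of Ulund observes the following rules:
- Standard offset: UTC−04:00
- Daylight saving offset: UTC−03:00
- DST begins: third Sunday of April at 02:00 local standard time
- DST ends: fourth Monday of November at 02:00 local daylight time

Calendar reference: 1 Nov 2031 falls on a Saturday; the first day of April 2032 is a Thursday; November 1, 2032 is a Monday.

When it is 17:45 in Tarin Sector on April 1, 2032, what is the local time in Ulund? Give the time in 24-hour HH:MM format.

08:45

1 November 2031 is a Saturday, so the first Monday is November 3.
1 April 2032 is a Thursday, so the first Saturday is April 3.
April 1, 2032 falls between 3 November 2031 and 3 April 2032, so daylight saving is in effect and Tarin Sector is at UTC+05:00.
17:45 Tarin Sector − 5h = 12:45 UTC.
1 April 2032 is a Thursday, so the first Sunday is April 4 and the third is April 18.
1 November 2032 is a Monday, so the first Monday is November 1 and the fourth is November 22.
At the standard offset (UTC−04:00), 12:45 UTC − 4h = 08:45 Ulund standard time.
The standard-time date in Ulund, April 1, 2032, does not fall between 18 April and 22 November, so daylight saving is not in effect and Ulund is at UTC−04:00.
12:45 UTC − 4h = 08:45 Ulund.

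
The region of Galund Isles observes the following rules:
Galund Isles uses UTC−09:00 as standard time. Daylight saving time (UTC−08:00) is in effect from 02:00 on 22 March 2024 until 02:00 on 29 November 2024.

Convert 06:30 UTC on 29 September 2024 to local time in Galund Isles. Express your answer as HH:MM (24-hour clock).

At the standard offset (UTC−09:00), 06:30 UTC − 9h = 21:30 Galund Isles standard time (rolling into the previous day, 28 September 2024).
Daylight saving runs 22 March – 29 November; the standard-time date in Galund Isles, 28 September 2024, is inside that window, so Galund Isles is at UTC−08:00.
06:30 UTC − 8h = 22:30 local (rolling into the previous day, 28 September 2024).

22:30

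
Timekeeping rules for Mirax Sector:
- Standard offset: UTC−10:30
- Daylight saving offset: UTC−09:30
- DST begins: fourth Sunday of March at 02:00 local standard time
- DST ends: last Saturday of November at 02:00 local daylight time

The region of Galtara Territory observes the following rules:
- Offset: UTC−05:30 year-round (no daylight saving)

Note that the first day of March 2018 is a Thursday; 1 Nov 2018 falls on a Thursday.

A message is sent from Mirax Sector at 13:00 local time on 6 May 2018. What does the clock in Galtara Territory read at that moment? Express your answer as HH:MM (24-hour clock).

1 March 2018 is a Thursday, so the first Sunday is March 4 and the fourth is March 25.
1 November 2018 is a Thursday, so Saturdays fall on 3, 10, 17, 24; the last is November 24.
6 May 2018 lies within the daylight-saving period (25 March – 24 November), so Mirax Sector is on daylight time, UTC−09:30.
13:00 Mirax Sector + 9h30m = 22:30 UTC.
Galtara Territory stays on UTC−05:30 all year.
22:30 UTC − 5h30m = 17:00 Galtara Territory.

17:00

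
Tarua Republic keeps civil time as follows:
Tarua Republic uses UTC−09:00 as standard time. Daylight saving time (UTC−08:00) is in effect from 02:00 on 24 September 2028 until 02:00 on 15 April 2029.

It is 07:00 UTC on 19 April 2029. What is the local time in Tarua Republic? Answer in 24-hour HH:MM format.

22:00

At the standard offset (UTC−09:00), 07:00 UTC − 9h = 22:00 Tarua Republic standard time (rolling into the previous day, 18 April 2029).
The standard-time date in Tarua Republic, 18 April 2029, is outside the daylight-saving period (24 September 2028 – 15 April 2029), so Tarua Republic is on standard time, UTC−09:00.
07:00 UTC − 9h = 22:00 local (rolling into the previous day, 18 April 2029).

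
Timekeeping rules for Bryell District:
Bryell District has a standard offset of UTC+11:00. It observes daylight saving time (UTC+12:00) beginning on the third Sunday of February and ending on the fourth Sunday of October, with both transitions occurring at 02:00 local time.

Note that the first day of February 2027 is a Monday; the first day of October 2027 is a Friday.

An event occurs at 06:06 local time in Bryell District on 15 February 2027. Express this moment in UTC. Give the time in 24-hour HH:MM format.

19:06

1 February 2027 is a Monday, so the first Sunday is February 7 and the third is February 21.
1 October 2027 is a Friday, so the first Sunday is October 3 and the fourth is October 24.
15 February 2027 does not fall between 21 February and 24 October, so daylight saving is not in effect and Bryell District is at UTC+11:00.
06:06 local − 11h = 19:06 UTC (rolling into the previous day, 14 February 2027).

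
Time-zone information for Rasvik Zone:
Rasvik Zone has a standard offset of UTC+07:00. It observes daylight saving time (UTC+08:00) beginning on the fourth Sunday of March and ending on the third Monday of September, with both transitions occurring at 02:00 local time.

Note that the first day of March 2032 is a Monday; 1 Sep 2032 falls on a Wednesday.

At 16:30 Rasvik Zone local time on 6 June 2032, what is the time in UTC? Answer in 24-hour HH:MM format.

08:30

1 March 2032 is a Monday, so the first Sunday is March 7 and the fourth is March 28.
1 September 2032 is a Wednesday, so the first Monday is September 6 and the third is September 20.
Daylight saving runs 28 March – 20 September; 6 June 2032 is inside that window, so Rasvik Zone is at UTC+08:00.
16:30 local − 8h = 08:30 UTC.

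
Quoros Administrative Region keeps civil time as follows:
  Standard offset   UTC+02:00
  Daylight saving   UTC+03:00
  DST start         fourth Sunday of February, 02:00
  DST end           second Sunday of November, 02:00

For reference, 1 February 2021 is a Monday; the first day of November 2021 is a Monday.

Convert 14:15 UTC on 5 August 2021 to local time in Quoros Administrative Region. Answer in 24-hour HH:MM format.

17:15

1 February 2021 is a Monday, so the first Sunday is February 7 and the fourth is February 28.
1 November 2021 is a Monday, so the first Sunday is November 7 and the second is November 14.
At the standard offset (UTC+02:00), 14:15 UTC + 2h = 16:15 Quoros Administrative Region standard time.
The standard-time date in Quoros Administrative Region, 5 August 2021, lies within the daylight-saving period (28 February – 14 November), so Quoros Administrative Region is on daylight time, UTC+03:00.
14:15 UTC + 3h = 17:15 local.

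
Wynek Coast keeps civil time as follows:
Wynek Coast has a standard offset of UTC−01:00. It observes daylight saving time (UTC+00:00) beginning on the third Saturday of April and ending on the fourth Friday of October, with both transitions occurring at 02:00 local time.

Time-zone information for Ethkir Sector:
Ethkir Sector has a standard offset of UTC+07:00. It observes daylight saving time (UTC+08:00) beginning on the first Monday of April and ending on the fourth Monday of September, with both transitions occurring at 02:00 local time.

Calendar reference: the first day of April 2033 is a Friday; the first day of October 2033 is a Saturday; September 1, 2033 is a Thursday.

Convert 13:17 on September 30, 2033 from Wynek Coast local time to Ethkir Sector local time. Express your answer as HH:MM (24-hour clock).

20:17

1 April 2033 is a Friday, so the first Saturday is April 2 and the third is April 16.
1 October 2033 is a Saturday, so the first Friday is October 7 and the fourth is October 28.
Daylight saving runs 16 April – 28 October; September 30, 2033 is inside that window, so Wynek Coast is at UTC+00:00.
13:17 Wynek Coast − 0h = 13:17 UTC.
1 April 2033 is a Friday, so the first Monday is April 4.
1 September 2033 is a Thursday, so the first Monday is September 5 and the fourth is September 26.
At the standard offset (UTC+07:00), 13:17 UTC + 7h = 20:17 Ethkir Sector standard time.
The standard-time date in Ethkir Sector, September 30, 2033, does not fall between 4 April and 26 September, so daylight saving is not in effect and Ethkir Sector is at UTC+07:00.
13:17 UTC + 7h = 20:17 Ethkir Sector.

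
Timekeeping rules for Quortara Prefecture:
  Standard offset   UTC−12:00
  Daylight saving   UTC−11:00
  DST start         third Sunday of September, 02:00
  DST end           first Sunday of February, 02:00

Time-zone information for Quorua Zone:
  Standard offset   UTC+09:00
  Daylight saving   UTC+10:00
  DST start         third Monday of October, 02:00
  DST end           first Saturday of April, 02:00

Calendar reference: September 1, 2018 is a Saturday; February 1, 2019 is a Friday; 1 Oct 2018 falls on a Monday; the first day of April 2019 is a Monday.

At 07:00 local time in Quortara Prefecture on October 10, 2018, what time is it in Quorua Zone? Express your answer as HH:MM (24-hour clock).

1 September 2018 is a Saturday, so the first Sunday is September 2 and the third is September 16.
1 February 2019 is a Friday, so the first Sunday is February 3.
Daylight saving runs 16 September 2018 – 3 February 2019; October 10, 2018 is inside that window, so Quortara Prefecture is at UTC−11:00.
07:00 Quortara Prefecture + 11h = 18:00 UTC.
1 October 2018 is a Monday, so the first Monday is October 1 and the third is October 15.
1 April 2019 is a Monday, so the first Saturday is April 6.
At the standard offset (UTC+09:00), 18:00 UTC + 9h = 03:00 Quorua Zone standard time (rolling into the next day, 11 October 2018).
The standard-time date in Quorua Zone, October 11, 2018, does not fall between 15 October 2018 and 6 April 2019, so daylight saving is not in effect and Quorua Zone is at UTC+09:00.
18:00 UTC + 9h = 03:00 Quorua Zone (rolling into the next day, 11 October 2018).

03:00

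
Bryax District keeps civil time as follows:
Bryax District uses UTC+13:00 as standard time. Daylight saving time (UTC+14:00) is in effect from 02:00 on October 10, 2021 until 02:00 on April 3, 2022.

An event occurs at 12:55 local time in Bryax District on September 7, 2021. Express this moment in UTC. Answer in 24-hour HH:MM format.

September 7, 2021 does not fall between 10 October 2021 and 3 April 2022, so daylight saving is not in effect and Bryax District is at UTC+13:00.
12:55 local − 13h = 23:55 UTC (rolling into the previous day, 6 September 2021).

23:55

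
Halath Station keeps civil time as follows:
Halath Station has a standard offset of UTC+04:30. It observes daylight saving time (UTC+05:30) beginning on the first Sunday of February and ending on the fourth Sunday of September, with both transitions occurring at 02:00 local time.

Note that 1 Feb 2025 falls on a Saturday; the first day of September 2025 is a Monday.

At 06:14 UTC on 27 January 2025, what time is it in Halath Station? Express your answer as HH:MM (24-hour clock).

1 February 2025 is a Saturday, so the first Sunday is February 2.
1 September 2025 is a Monday, so the first Sunday is September 7 and the fourth is September 28.
At the standard offset (UTC+04:30), 06:14 UTC + 4h30m = 10:44 Halath Station standard time.
Daylight saving runs 2 February – 28 September; the standard-time date in Halath Station, 27 January 2025, is outside that window, so Halath Station is on standard time at UTC+04:30.
06:14 UTC + 4h30m = 10:44 local.

10:44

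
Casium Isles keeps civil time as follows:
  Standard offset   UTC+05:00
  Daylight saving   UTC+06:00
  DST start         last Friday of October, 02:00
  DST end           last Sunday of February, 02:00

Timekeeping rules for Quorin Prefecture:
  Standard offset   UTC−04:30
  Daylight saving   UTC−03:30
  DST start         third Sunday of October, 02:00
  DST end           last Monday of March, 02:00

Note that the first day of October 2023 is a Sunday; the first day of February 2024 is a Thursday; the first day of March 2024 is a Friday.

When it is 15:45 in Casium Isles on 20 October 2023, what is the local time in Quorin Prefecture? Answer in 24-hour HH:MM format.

07:15

1 October 2023 is a Sunday, so Fridays fall on 6, 13, 20, 27; the last is October 27.
1 February 2024 is a Thursday, so Sundays fall on 4, 11, 18, 25; the last is February 25.
20 October 2023 is outside the daylight-saving period (27 October 2023 – 25 February 2024), so Casium Isles is on standard time, UTC+05:00.
15:45 Casium Isles − 5h = 10:45 UTC.
1 October 2023 is a Sunday, so the first Sunday is October 1 and the third is October 15.
1 March 2024 is a Friday, so Mondays fall on 4, 11, 18, 25; the last is March 25.
At the standard offset (UTC−04:30), 10:45 UTC − 4h30m = 06:15 Quorin Prefecture standard time.
The standard-time date in Quorin Prefecture, 20 October 2023, lies within the daylight-saving period (15 October 2023 – 25 March 2024), so Quorin Prefecture is on daylight time, UTC−03:30.
10:45 UTC − 3h30m = 07:15 Quorin Prefecture.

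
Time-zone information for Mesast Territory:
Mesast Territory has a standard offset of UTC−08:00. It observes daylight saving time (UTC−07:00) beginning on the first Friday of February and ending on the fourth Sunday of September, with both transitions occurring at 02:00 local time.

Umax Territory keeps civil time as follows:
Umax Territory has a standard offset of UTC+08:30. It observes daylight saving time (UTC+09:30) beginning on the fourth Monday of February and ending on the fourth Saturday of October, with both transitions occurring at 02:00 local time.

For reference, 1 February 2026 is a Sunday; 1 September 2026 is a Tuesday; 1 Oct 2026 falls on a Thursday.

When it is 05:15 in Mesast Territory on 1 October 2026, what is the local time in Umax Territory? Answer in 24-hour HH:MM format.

22:45

1 February 2026 is a Sunday, so the first Friday is February 6.
1 September 2026 is a Tuesday, so the first Sunday is September 6 and the fourth is September 27.
1 October 2026 is outside the daylight-saving period (6 February – 27 September), so Mesast Territory is on standard time, UTC−08:00.
05:15 Mesast Territory + 8h = 13:15 UTC.
1 February 2026 is a Sunday, so the first Monday is February 2 and the fourth is February 23.
1 October 2026 is a Thursday, so the first Saturday is October 3 and the fourth is October 24.
At the standard offset (UTC+08:30), 13:15 UTC + 8h30m = 21:45 Umax Territory standard time.
The standard-time date in Umax Territory, 1 October 2026, falls between 23 February and 24 October, so daylight saving is in effect and Umax Territory is at UTC+09:30.
13:15 UTC + 9h30m = 22:45 Umax Territory.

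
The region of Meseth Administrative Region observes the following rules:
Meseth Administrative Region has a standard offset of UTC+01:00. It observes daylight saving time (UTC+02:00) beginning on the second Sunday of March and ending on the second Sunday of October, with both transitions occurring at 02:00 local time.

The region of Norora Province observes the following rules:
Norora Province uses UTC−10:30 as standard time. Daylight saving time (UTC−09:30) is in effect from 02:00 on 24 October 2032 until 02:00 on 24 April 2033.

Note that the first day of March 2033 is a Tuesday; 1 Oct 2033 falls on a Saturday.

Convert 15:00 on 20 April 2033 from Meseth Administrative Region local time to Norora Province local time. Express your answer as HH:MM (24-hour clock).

03:30

1 March 2033 is a Tuesday, so the first Sunday is March 6 and the second is March 13.
1 October 2033 is a Saturday, so the first Sunday is October 2 and the second is October 9.
Daylight saving runs 13 March – 9 October; 20 April 2033 is inside that window, so Meseth Administrative Region is at UTC+02:00.
15:00 Meseth Administrative Region − 2h = 13:00 UTC.
At the standard offset (UTC−10:30), 13:00 UTC − 10h30m = 02:30 Norora Province standard time.
The standard-time date in Norora Province, 20 April 2033, falls between 24 October 2032 and 24 April 2033, so daylight saving is in effect and Norora Province is at UTC−09:30.
13:00 UTC − 9h30m = 03:30 Norora Province.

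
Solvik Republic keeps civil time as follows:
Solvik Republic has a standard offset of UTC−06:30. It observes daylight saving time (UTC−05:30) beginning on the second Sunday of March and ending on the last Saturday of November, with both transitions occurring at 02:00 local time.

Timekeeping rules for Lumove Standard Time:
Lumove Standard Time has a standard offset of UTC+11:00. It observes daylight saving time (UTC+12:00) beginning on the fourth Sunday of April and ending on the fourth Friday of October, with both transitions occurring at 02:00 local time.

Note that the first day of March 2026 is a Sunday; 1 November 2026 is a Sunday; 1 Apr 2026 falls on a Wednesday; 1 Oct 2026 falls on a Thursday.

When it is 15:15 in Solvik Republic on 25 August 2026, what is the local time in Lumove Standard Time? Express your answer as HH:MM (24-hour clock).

1 March 2026 is a Sunday, so the first Sunday is March 1 and the second is March 8.
1 November 2026 is a Sunday, so Saturdays fall on 7, 14, 21, 28; the last is November 28.
Daylight saving runs 8 March – 28 November; 25 August 2026 is inside that window, so Solvik Republic is at UTC−05:30.
15:15 Solvik Republic + 5h30m = 20:45 UTC.
1 April 2026 is a Wednesday, so the first Sunday is April 5 and the fourth is April 26.
1 October 2026 is a Thursday, so the first Friday is October 2 and the fourth is October 23.
At the standard offset (UTC+11:00), 20:45 UTC + 11h = 07:45 Lumove Standard Time standard time (rolling into the next day, 26 August 2026).
The standard-time date in Lumove Standard Time, 26 August 2026, lies within the daylight-saving period (26 April – 23 October), so Lumove Standard Time is on daylight time, UTC+12:00.
20:45 UTC + 12h = 08:45 Lumove Standard Time (rolling into the next day, 26 August 2026).

08:45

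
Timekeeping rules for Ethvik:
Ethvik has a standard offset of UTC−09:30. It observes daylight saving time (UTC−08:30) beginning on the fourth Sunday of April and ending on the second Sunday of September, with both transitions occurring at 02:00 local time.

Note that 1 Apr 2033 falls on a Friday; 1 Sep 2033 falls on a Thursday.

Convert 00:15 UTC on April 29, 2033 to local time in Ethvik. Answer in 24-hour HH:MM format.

1 April 2033 is a Friday, so the first Sunday is April 3 and the fourth is April 24.
1 September 2033 is a Thursday, so the first Sunday is September 4 and the second is September 11.
At the standard offset (UTC−09:30), 00:15 UTC − 9h30m = 14:45 Ethvik standard time (rolling into the previous day, 28 April 2033).
The standard-time date in Ethvik, April 28, 2033, lies within the daylight-saving period (24 April – 11 September), so Ethvik is on daylight time, UTC−08:30.
00:15 UTC − 8h30m = 15:45 local (rolling into the previous day, 28 April 2033).

15:45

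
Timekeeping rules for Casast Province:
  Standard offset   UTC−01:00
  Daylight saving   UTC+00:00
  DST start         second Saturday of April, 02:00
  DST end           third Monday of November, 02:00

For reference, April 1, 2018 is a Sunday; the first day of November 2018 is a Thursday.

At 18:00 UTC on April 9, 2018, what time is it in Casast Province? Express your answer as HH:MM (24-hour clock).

1 April 2018 is a Sunday, so the first Saturday is April 7 and the second is April 14.
1 November 2018 is a Thursday, so the first Monday is November 5 and the third is November 19.
At the standard offset (UTC−01:00), 18:00 UTC − 1h = 17:00 Casast Province standard time.
The standard-time date in Casast Province, April 9, 2018, is outside the daylight-saving period (14 April – 19 November), so Casast Province is on standard time, UTC−01:00.
18:00 UTC − 1h = 17:00 local.

17:00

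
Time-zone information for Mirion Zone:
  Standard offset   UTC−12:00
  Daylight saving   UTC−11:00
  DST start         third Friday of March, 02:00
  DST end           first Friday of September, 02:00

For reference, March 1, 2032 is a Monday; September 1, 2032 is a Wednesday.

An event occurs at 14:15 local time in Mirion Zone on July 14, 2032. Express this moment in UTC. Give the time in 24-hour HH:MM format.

1 March 2032 is a Monday, so the first Friday is March 5 and the third is March 19.
1 September 2032 is a Wednesday, so the first Friday is September 3.
July 14, 2032 lies within the daylight-saving period (19 March – 3 September), so Mirion Zone is on daylight time, UTC−11:00.
14:15 local + 11h = 01:15 UTC (rolling into the next day, 15 July 2032).

01:15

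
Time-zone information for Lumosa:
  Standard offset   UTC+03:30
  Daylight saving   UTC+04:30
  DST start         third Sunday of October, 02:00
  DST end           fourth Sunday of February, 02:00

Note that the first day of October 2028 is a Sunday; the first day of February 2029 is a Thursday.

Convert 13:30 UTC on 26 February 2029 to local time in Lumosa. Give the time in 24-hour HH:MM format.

17:00

1 October 2028 is a Sunday, so the first Sunday is October 1 and the third is October 15.
1 February 2029 is a Thursday, so the first Sunday is February 4 and the fourth is February 25.
At the standard offset (UTC+03:30), 13:30 UTC + 3h30m = 17:00 Lumosa standard time.
The standard-time date in Lumosa, 26 February 2029, does not fall between 15 October 2028 and 25 February 2029, so daylight saving is not in effect and Lumosa is at UTC+03:30.
13:30 UTC + 3h30m = 17:00 local.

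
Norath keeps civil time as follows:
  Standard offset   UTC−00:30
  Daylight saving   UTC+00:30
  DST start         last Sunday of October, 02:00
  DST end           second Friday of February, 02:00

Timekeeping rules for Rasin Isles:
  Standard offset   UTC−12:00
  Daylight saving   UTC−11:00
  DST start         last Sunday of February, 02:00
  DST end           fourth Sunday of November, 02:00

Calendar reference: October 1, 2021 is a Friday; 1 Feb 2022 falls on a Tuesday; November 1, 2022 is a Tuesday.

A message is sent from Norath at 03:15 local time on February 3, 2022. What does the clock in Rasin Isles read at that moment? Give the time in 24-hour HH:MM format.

1 October 2021 is a Friday, so Sundays fall on 3, 10, 17, 24, 31; the last is October 31.
1 February 2022 is a Tuesday, so the first Friday is February 4 and the second is February 11.
February 3, 2022 lies within the daylight-saving period (31 October 2021 – 11 February 2022), so Norath is on daylight time, UTC+00:30.
03:15 Norath − 0h30m = 02:45 UTC.
1 February 2022 is a Tuesday, so Sundays fall on 6, 13, 20, 27; the last is February 27.
1 November 2022 is a Tuesday, so the first Sunday is November 6 and the fourth is November 27.
At the standard offset (UTC−12:00), 02:45 UTC − 12h = 14:45 Rasin Isles standard time (rolling into the previous day, 2 February 2022).
The standard-time date in Rasin Isles, February 2, 2022, is outside the daylight-saving period (27 February – 27 November), so Rasin Isles is on standard time, UTC−12:00.
02:45 UTC − 12h = 14:45 Rasin Isles (rolling into the previous day, 2 February 2022).

14:45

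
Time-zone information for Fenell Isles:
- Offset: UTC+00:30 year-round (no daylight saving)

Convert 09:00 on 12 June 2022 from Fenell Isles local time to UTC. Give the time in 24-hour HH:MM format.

08:30

Fenell Isles stays on UTC+00:30 all year.
09:00 local − 0h30m = 08:30 UTC.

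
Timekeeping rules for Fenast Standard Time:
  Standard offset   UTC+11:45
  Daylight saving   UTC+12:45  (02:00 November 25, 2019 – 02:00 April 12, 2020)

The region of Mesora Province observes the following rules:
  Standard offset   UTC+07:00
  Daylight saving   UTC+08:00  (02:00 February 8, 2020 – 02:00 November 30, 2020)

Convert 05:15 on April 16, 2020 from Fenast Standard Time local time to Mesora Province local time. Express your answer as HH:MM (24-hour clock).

01:30

April 16, 2020 does not fall between 25 November 2019 and 12 April 2020, so daylight saving is not in effect and Fenast Standard Time is at UTC+11:45.
05:15 Fenast Standard Time − 11h45m = 17:30 UTC (rolling into the previous day, 15 April 2020).
At the standard offset (UTC+07:00), 17:30 UTC + 7h = 00:30 Mesora Province standard time (rolling into the next day, 16 April 2020).
Daylight saving runs 8 February – 30 November; the standard-time date in Mesora Province, April 16, 2020, is inside that window, so Mesora Province is at UTC+08:00.
17:30 UTC + 8h = 01:30 Mesora Province (rolling into the next day, 16 April 2020).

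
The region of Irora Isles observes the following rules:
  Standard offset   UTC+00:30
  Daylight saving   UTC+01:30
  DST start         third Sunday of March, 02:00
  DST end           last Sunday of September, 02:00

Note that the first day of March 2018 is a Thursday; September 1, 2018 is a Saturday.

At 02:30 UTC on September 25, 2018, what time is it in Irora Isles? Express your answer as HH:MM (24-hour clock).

1 March 2018 is a Thursday, so the first Sunday is March 4 and the third is March 18.
1 September 2018 is a Saturday, so Sundays fall on 2, 9, 16, 23, 30; the last is September 30.
At the standard offset (UTC+00:30), 02:30 UTC + 0h30m = 03:00 Irora Isles standard time.
The standard-time date in Irora Isles, September 25, 2018, lies within the daylight-saving period (18 March – 30 September), so Irora Isles is on daylight time, UTC+01:30.
02:30 UTC + 1h30m = 04:00 local.

04:00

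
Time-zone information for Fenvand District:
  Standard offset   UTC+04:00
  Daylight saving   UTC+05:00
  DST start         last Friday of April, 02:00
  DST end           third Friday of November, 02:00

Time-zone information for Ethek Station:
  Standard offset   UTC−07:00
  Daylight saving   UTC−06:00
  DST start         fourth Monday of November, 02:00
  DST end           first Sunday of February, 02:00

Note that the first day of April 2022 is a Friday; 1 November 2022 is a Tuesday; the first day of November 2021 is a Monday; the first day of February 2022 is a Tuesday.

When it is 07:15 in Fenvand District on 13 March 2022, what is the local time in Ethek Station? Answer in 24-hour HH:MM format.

1 April 2022 is a Friday, so Fridays fall on 1, 8, 15, 22, 29; the last is April 29.
1 November 2022 is a Tuesday, so the first Friday is November 4 and the third is November 18.
13 March 2022 is outside the daylight-saving period (29 April – 18 November), so Fenvand District is on standard time, UTC+04:00.
07:15 Fenvand District − 4h = 03:15 UTC.
1 November 2021 is a Monday, so the first Monday is November 1 and the fourth is November 22.
1 February 2022 is a Tuesday, so the first Sunday is February 6.
At the standard offset (UTC−07:00), 03:15 UTC − 7h = 20:15 Ethek Station standard time (rolling into the previous day, 12 March 2022).
Daylight saving runs 22 November 2021 – 6 February 2022; the standard-time date in Ethek Station, 12 March 2022, is outside that window, so Ethek Station is on standard time at UTC−07:00.
03:15 UTC − 7h = 20:15 Ethek Station (rolling into the previous day, 12 March 2022).

20:15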